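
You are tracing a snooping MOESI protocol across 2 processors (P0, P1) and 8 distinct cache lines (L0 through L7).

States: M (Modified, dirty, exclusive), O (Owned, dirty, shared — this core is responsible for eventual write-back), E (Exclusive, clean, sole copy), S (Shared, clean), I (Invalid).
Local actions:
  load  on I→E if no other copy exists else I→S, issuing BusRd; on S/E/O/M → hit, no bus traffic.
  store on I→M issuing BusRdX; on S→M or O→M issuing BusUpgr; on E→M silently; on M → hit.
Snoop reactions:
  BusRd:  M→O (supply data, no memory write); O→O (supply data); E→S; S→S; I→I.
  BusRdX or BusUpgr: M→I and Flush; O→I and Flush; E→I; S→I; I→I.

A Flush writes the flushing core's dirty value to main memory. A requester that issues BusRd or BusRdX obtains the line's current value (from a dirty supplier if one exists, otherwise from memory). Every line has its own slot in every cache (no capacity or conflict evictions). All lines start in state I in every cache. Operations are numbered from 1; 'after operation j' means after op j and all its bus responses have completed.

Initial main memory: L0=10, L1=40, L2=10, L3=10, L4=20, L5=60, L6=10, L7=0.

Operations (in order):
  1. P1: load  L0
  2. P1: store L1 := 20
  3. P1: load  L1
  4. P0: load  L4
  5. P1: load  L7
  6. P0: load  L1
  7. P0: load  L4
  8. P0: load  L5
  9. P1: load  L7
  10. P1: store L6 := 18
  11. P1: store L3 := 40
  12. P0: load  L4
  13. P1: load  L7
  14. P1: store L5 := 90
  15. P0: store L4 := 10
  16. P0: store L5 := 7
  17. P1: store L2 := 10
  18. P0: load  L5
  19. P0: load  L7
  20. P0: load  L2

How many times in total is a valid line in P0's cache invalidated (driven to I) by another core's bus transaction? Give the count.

invalidations = 1

1. P1: load  L0  bus=[BusRd]  L0: P0=I P1=E  mem[L0]=10
2. P1: store L1 := 20  bus=[BusRdX]  L1: P0=I P1=M  mem[L1]=40
3. P1: load  L1  bus=[-]  L1: P0=I P1=M  mem[L1]=40
4. P0: load  L4  bus=[BusRd]  L4: P0=E P1=I  mem[L4]=20
5. P1: load  L7  bus=[BusRd]  L7: P0=I P1=E  mem[L7]=0
6. P0: load  L1  bus=[BusRd]  L1: P0=S P1=O  mem[L1]=40
7. P0: load  L4  bus=[-]  L4: P0=E P1=I  mem[L4]=20
8. P0: load  L5  bus=[BusRd]  L5: P0=E P1=I  mem[L5]=60
9. P1: load  L7  bus=[-]  L7: P0=I P1=E  mem[L7]=0
10. P1: store L6 := 18  bus=[BusRdX]  L6: P0=I P1=M  mem[L6]=10
11. P1: store L3 := 40  bus=[BusRdX]  L3: P0=I P1=M  mem[L3]=10
12. P0: load  L4  bus=[-]  L4: P0=E P1=I  mem[L4]=20
13. P1: load  L7  bus=[-]  L7: P0=I P1=E  mem[L7]=0
14. P1: store L5 := 90  bus=[BusRdX]  L5: P0=I P1=M  mem[L5]=60
15. P0: store L4 := 10  bus=[-]  L4: P0=M P1=I  mem[L4]=20
16. P0: store L5 := 7  bus=[BusRdX,Flush]  L5: P0=M P1=I  mem[L5]=90
17. P1: store L2 := 10  bus=[BusRdX]  L2: P0=I P1=M  mem[L2]=10
18. P0: load  L5  bus=[-]  L5: P0=M P1=I  mem[L5]=90
19. P0: load  L7  bus=[BusRd]  L7: P0=S P1=S  mem[L7]=0
20. P0: load  L2  bus=[BusRd]  L2: P0=S P1=O  mem[L2]=10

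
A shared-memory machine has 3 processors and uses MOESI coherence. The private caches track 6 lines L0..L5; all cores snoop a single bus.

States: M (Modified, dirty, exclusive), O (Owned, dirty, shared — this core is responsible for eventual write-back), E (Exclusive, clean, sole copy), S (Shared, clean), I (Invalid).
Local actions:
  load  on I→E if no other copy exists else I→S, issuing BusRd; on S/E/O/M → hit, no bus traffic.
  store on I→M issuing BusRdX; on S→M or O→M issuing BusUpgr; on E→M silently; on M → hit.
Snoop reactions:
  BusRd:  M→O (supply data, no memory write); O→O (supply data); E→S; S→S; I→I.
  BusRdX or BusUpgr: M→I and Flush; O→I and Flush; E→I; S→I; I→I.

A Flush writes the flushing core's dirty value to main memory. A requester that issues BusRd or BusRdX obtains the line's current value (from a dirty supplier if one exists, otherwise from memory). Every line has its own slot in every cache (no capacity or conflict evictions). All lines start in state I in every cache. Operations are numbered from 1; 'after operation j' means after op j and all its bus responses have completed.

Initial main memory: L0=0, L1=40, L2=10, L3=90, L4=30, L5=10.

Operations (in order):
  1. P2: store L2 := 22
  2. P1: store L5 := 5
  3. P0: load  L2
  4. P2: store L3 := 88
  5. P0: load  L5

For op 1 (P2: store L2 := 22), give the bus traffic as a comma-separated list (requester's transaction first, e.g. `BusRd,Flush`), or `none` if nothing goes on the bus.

bus = BusRdX

  op1 P2: store L2 := 22 → I/I/M on L2; bus BusRdX; mem=10
  op2 P1: store L5 := 5 → I/M/I on L5; bus BusRdX; mem=10
  op3 P0: load  L2 → S/I/O on L2; bus BusRd; mem=10
  op4 P2: store L3 := 88 → I/I/M on L3; bus BusRdX; mem=90
  op5 P0: load  L5 → S/O/I on L5; bus BusRd; mem=10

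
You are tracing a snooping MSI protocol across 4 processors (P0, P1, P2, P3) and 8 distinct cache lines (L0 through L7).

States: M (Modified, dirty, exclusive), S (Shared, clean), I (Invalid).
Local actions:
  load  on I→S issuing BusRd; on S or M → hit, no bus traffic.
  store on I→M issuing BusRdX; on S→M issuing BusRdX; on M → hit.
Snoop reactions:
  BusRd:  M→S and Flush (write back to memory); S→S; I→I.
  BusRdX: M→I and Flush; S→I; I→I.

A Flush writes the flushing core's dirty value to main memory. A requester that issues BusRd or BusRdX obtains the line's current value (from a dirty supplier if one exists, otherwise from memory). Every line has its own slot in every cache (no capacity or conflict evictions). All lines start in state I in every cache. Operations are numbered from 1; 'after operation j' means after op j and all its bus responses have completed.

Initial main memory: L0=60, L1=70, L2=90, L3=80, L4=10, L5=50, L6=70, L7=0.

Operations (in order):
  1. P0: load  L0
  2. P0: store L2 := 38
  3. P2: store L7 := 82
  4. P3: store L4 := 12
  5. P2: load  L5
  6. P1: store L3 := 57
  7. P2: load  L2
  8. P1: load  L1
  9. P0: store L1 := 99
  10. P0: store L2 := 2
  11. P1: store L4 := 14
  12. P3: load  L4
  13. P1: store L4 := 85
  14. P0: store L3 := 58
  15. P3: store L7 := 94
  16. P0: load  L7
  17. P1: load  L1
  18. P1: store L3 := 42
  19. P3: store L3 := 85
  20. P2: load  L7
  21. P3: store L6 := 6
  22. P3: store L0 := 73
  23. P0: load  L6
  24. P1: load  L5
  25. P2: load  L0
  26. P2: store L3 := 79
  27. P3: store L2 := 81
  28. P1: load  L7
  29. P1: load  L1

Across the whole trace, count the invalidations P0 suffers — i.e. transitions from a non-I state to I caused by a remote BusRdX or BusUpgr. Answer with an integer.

[1] P0: load  L0 | P0:S(60), P1:I, P2:I, P3:I | bus: BusRd
[2] P0: store L2 := 38 | P0:M(38), P1:I, P2:I, P3:I | bus: BusRdX
[3] P2: store L7 := 82 | P0:I, P1:I, P2:M(82), P3:I | bus: BusRdX
[4] P3: store L4 := 12 | P0:I, P1:I, P2:I, P3:M(12) | bus: BusRdX
[5] P2: load  L5 | P0:I, P1:I, P2:S(50), P3:I | bus: BusRd
[6] P1: store L3 := 57 | P0:I, P1:M(57), P2:I, P3:I | bus: BusRdX
[7] P2: load  L2 | P0:S(38), P1:I, P2:S(38), P3:I | bus: BusRd,Flush
[8] P1: load  L1 | P0:I, P1:S(70), P2:I, P3:I | bus: BusRd
[9] P0: store L1 := 99 | P0:M(99), P1:I, P2:I, P3:I | bus: BusRdX
[10] P0: store L2 := 2 | P0:M(2), P1:I, P2:I, P3:I | bus: BusRdX
[11] P1: store L4 := 14 | P0:I, P1:M(14), P2:I, P3:I | bus: BusRdX,Flush
[12] P3: load  L4 | P0:I, P1:S(14), P2:I, P3:S(14) | bus: BusRd,Flush
[13] P1: store L4 := 85 | P0:I, P1:M(85), P2:I, P3:I | bus: BusRdX
[14] P0: store L3 := 58 | P0:M(58), P1:I, P2:I, P3:I | bus: BusRdX,Flush
[15] P3: store L7 := 94 | P0:I, P1:I, P2:I, P3:M(94) | bus: BusRdX,Flush
[16] P0: load  L7 | P0:S(94), P1:I, P2:I, P3:S(94) | bus: BusRd,Flush
[17] P1: load  L1 | P0:S(99), P1:S(99), P2:I, P3:I | bus: BusRd,Flush
[18] P1: store L3 := 42 | P0:I, P1:M(42), P2:I, P3:I | bus: BusRdX,Flush
[19] P3: store L3 := 85 | P0:I, P1:I, P2:I, P3:M(85) | bus: BusRdX,Flush
[20] P2: load  L7 | P0:S(94), P1:I, P2:S(94), P3:S(94) | bus: BusRd
[21] P3: store L6 := 6 | P0:I, P1:I, P2:I, P3:M(6) | bus: BusRdX
[22] P3: store L0 := 73 | P0:I, P1:I, P2:I, P3:M(73) | bus: BusRdX
[23] P0: load  L6 | P0:S(6), P1:I, P2:I, P3:S(6) | bus: BusRd,Flush
[24] P1: load  L5 | P0:I, P1:S(50), P2:S(50), P3:I | bus: BusRd
[25] P2: load  L0 | P0:I, P1:I, P2:S(73), P3:S(73) | bus: BusRd,Flush
[26] P2: store L3 := 79 | P0:I, P1:I, P2:M(79), P3:I | bus: BusRdX,Flush
[27] P3: store L2 := 81 | P0:I, P1:I, P2:I, P3:M(81) | bus: BusRdX,Flush
[28] P1: load  L7 | P0:S(94), P1:S(94), P2:S(94), P3:S(94) | bus: BusRd
[29] P1: load  L1 | P0:S(99), P1:S(99), P2:I, P3:I | bus: none

invalidations = 3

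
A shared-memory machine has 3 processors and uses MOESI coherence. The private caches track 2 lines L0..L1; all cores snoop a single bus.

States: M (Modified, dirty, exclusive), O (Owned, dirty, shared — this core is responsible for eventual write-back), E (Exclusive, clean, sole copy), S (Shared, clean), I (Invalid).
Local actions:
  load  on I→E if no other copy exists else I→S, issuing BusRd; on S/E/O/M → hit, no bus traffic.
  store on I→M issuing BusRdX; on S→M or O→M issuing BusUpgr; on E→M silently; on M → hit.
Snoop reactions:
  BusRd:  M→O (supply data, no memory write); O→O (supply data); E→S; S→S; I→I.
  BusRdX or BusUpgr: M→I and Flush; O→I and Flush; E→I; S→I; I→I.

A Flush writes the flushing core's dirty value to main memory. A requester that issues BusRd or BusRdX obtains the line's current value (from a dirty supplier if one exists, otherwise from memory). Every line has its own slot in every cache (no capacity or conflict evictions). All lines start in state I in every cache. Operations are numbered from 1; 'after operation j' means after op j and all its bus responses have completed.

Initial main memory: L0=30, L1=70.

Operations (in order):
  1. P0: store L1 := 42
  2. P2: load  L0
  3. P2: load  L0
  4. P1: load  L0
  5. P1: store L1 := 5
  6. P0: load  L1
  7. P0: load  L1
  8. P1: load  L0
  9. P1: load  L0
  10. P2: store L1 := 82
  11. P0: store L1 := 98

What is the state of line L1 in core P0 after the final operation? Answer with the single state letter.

[1] P0: store L1 := 42 | P0:M(42), P1:I, P2:I | bus: BusRdX
[2] P2: load  L0 | P0:I, P1:I, P2:E(30) | bus: BusRd
[3] P2: load  L0 | P0:I, P1:I, P2:E(30) | bus: none
[4] P1: load  L0 | P0:I, P1:S(30), P2:S(30) | bus: BusRd
[5] P1: store L1 := 5 | P0:I, P1:M(5), P2:I | bus: BusRdX,Flush
[6] P0: load  L1 | P0:S(5), P1:O(5), P2:I | bus: BusRd
[7] P0: load  L1 | P0:S(5), P1:O(5), P2:I | bus: none
[8] P1: load  L0 | P0:I, P1:S(30), P2:S(30) | bus: none
[9] P1: load  L0 | P0:I, P1:S(30), P2:S(30) | bus: none
[10] P2: store L1 := 82 | P0:I, P1:I, P2:M(82) | bus: BusRdX,Flush
[11] P0: store L1 := 98 | P0:M(98), P1:I, P2:I | bus: BusRdX,Flush

state = M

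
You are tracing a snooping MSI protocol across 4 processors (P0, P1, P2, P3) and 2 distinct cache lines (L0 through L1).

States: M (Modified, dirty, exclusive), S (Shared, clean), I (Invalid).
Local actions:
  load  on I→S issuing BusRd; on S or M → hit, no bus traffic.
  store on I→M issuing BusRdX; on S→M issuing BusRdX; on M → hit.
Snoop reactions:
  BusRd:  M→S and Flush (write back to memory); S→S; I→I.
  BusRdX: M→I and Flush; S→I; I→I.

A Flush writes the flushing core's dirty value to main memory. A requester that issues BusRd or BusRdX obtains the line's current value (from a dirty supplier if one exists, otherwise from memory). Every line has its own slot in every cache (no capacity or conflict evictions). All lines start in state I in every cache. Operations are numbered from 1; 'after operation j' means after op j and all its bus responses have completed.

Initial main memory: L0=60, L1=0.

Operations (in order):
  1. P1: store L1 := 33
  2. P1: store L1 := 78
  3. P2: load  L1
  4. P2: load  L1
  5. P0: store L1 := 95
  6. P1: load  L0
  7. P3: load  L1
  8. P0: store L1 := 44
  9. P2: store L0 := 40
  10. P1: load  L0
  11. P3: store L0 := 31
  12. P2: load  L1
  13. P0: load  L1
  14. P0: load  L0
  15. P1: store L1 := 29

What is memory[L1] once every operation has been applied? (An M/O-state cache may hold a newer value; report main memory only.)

  op1 P1: store L1 := 33 → I/M/I/I on L1; bus BusRdX; mem=0
  op2 P1: store L1 := 78 → I/M/I/I on L1; bus (none); mem=0
  op3 P2: load  L1 → I/S/S/I on L1; bus BusRd Flush; mem=78
  op4 P2: load  L1 → I/S/S/I on L1; bus (none); mem=78
  op5 P0: store L1 := 95 → M/I/I/I on L1; bus BusRdX; mem=78
  op6 P1: load  L0 → I/S/I/I on L0; bus BusRd; mem=60
  op7 P3: load  L1 → S/I/I/S on L1; bus BusRd Flush; mem=95
  op8 P0: store L1 := 44 → M/I/I/I on L1; bus BusRdX; mem=95
  op9 P2: store L0 := 40 → I/I/M/I on L0; bus BusRdX; mem=60
  op10 P1: load  L0 → I/S/S/I on L0; bus BusRd Flush; mem=40
  op11 P3: store L0 := 31 → I/I/I/M on L0; bus BusRdX; mem=40
  op12 P2: load  L1 → S/I/S/I on L1; bus BusRd Flush; mem=44
  op13 P0: load  L1 → S/I/S/I on L1; bus (none); mem=44
  op14 P0: load  L0 → S/I/I/S on L0; bus BusRd Flush; mem=31
  op15 P1: store L1 := 29 → I/M/I/I on L1; bus BusRdX; mem=44

memory[L1] = 44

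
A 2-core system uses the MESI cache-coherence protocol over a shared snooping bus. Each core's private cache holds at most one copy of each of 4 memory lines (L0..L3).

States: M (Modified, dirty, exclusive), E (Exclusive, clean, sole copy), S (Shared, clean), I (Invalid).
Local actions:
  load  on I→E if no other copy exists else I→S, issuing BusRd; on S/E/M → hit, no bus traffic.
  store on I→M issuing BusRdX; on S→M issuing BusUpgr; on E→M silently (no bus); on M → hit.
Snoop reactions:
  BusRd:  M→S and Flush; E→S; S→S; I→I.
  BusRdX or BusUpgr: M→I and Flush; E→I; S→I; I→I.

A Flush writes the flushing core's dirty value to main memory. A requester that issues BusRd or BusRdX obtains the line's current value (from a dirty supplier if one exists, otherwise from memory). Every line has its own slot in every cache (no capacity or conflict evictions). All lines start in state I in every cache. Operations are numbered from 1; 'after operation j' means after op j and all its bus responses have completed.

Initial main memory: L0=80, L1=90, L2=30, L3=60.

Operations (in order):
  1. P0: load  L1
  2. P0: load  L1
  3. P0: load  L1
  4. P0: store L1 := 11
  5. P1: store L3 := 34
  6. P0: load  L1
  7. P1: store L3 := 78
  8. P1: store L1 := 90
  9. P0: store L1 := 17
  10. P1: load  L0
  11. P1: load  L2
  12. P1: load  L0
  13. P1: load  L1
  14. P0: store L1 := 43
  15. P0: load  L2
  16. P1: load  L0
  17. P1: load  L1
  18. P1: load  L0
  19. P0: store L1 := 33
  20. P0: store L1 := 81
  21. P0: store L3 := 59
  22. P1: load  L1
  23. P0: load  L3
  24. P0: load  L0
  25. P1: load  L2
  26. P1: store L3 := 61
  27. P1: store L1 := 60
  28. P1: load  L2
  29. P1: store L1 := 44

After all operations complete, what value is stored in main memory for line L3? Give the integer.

memory[L3] = 59

  op1 P0: load  L1 → E/I on L1; bus BusRd; mem=90
  op2 P0: load  L1 → E/I on L1; bus (none); mem=90
  op3 P0: load  L1 → E/I on L1; bus (none); mem=90
  op4 P0: store L1 := 11 → M/I on L1; bus (none); mem=90
  op5 P1: store L3 := 34 → I/M on L3; bus BusRdX; mem=60
  op6 P0: load  L1 → M/I on L1; bus (none); mem=90
  op7 P1: store L3 := 78 → I/M on L3; bus (none); mem=60
  op8 P1: store L1 := 90 → I/M on L1; bus BusRdX Flush; mem=11
  op9 P0: store L1 := 17 → M/I on L1; bus BusRdX Flush; mem=90
  op10 P1: load  L0 → I/E on L0; bus BusRd; mem=80
  op11 P1: load  L2 → I/E on L2; bus BusRd; mem=30
  op12 P1: load  L0 → I/E on L0; bus (none); mem=80
  op13 P1: load  L1 → S/S on L1; bus BusRd Flush; mem=17
  op14 P0: store L1 := 43 → M/I on L1; bus BusUpgr; mem=17
  op15 P0: load  L2 → S/S on L2; bus BusRd; mem=30
  op16 P1: load  L0 → I/E on L0; bus (none); mem=80
  op17 P1: load  L1 → S/S on L1; bus BusRd Flush; mem=43
  op18 P1: load  L0 → I/E on L0; bus (none); mem=80
  op19 P0: store L1 := 33 → M/I on L1; bus BusUpgr; mem=43
  op20 P0: store L1 := 81 → M/I on L1; bus (none); mem=43
  op21 P0: store L3 := 59 → M/I on L3; bus BusRdX Flush; mem=78
  op22 P1: load  L1 → S/S on L1; bus BusRd Flush; mem=81
  op23 P0: load  L3 → M/I on L3; bus (none); mem=78
  op24 P0: load  L0 → S/S on L0; bus BusRd; mem=80
  op25 P1: load  L2 → S/S on L2; bus (none); mem=30
  op26 P1: store L3 := 61 → I/M on L3; bus BusRdX Flush; mem=59
  op27 P1: store L1 := 60 → I/M on L1; bus BusUpgr; mem=81
  op28 P1: load  L2 → S/S on L2; bus (none); mem=30
  op29 P1: store L1 := 44 → I/M on L1; bus (none); mem=81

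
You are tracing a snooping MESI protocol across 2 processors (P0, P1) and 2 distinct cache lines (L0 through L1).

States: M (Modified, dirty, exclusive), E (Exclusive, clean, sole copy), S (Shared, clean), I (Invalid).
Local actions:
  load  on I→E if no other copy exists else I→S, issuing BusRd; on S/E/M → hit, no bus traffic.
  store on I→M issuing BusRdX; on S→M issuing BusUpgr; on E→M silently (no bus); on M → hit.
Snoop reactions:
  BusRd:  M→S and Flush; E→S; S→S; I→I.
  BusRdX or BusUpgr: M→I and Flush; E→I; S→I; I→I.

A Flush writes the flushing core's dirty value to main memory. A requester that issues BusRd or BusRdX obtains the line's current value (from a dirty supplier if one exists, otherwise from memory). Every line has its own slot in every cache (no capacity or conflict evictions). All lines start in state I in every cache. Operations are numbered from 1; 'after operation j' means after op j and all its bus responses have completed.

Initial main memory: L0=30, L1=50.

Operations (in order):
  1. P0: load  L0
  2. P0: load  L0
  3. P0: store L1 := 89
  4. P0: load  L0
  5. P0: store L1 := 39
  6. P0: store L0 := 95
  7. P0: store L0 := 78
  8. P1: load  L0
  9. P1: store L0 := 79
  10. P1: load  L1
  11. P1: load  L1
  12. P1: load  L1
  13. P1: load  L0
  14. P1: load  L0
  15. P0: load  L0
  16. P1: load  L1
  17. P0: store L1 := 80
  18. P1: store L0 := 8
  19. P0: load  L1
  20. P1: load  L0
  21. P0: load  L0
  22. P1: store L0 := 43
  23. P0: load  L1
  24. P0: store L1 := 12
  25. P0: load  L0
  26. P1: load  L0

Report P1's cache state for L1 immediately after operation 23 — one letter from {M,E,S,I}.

[1] P0: load  L0 | P0:E(30), P1:I | bus: BusRd
[2] P0: load  L0 | P0:E(30), P1:I | bus: none
[3] P0: store L1 := 89 | P0:M(89), P1:I | bus: BusRdX
[4] P0: load  L0 | P0:E(30), P1:I | bus: none
[5] P0: store L1 := 39 | P0:M(39), P1:I | bus: none
[6] P0: store L0 := 95 | P0:M(95), P1:I | bus: none
[7] P0: store L0 := 78 | P0:M(78), P1:I | bus: none
[8] P1: load  L0 | P0:S(78), P1:S(78) | bus: BusRd,Flush
[9] P1: store L0 := 79 | P0:I, P1:M(79) | bus: BusUpgr
[10] P1: load  L1 | P0:S(39), P1:S(39) | bus: BusRd,Flush
[11] P1: load  L1 | P0:S(39), P1:S(39) | bus: none
[12] P1: load  L1 | P0:S(39), P1:S(39) | bus: none
[13] P1: load  L0 | P0:I, P1:M(79) | bus: none
[14] P1: load  L0 | P0:I, P1:M(79) | bus: none
[15] P0: load  L0 | P0:S(79), P1:S(79) | bus: BusRd,Flush
[16] P1: load  L1 | P0:S(39), P1:S(39) | bus: none
[17] P0: store L1 := 80 | P0:M(80), P1:I | bus: BusUpgr
[18] P1: store L0 := 8 | P0:I, P1:M(8) | bus: BusUpgr
[19] P0: load  L1 | P0:M(80), P1:I | bus: none
[20] P1: load  L0 | P0:I, P1:M(8) | bus: none
[21] P0: load  L0 | P0:S(8), P1:S(8) | bus: BusRd,Flush
[22] P1: store L0 := 43 | P0:I, P1:M(43) | bus: BusUpgr
[23] P0: load  L1 | P0:M(80), P1:I | bus: none
[24] P0: store L1 := 12 | P0:M(12), P1:I | bus: none
[25] P0: load  L0 | P0:S(43), P1:S(43) | bus: BusRd,Flush
[26] P1: load  L0 | P0:S(43), P1:S(43) | bus: none

state = I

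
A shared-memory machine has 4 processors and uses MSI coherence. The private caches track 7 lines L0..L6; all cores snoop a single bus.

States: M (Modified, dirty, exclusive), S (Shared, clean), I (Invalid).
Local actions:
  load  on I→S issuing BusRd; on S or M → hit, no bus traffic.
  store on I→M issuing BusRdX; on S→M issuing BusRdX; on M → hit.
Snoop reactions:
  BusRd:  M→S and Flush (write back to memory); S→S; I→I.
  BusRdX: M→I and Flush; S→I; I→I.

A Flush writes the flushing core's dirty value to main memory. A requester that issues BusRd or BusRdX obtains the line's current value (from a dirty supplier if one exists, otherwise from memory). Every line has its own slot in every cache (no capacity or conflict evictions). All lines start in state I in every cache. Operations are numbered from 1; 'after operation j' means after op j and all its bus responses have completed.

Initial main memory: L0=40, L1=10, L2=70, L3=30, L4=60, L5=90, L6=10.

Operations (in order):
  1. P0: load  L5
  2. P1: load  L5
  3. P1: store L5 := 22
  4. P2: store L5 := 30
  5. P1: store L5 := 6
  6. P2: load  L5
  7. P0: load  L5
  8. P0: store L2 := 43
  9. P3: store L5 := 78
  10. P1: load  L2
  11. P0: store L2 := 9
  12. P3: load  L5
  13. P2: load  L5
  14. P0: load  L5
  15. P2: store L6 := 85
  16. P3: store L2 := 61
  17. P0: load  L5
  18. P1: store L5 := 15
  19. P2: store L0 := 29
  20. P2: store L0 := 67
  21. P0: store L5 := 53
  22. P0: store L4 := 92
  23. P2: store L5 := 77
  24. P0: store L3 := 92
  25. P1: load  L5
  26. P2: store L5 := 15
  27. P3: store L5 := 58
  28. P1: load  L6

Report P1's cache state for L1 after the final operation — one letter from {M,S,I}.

state = I

1. P0: load  L5  bus=[BusRd]  L5: P0=S P1=I P2=I P3=I  mem[L5]=90
2. P1: load  L5  bus=[BusRd]  L5: P0=S P1=S P2=I P3=I  mem[L5]=90
3. P1: store L5 := 22  bus=[BusRdX]  L5: P0=I P1=M P2=I P3=I  mem[L5]=90
4. P2: store L5 := 30  bus=[BusRdX,Flush]  L5: P0=I P1=I P2=M P3=I  mem[L5]=22
5. P1: store L5 := 6  bus=[BusRdX,Flush]  L5: P0=I P1=M P2=I P3=I  mem[L5]=30
6. P2: load  L5  bus=[BusRd,Flush]  L5: P0=I P1=S P2=S P3=I  mem[L5]=6
7. P0: load  L5  bus=[BusRd]  L5: P0=S P1=S P2=S P3=I  mem[L5]=6
8. P0: store L2 := 43  bus=[BusRdX]  L2: P0=M P1=I P2=I P3=I  mem[L2]=70
9. P3: store L5 := 78  bus=[BusRdX]  L5: P0=I P1=I P2=I P3=M  mem[L5]=6
10. P1: load  L2  bus=[BusRd,Flush]  L2: P0=S P1=S P2=I P3=I  mem[L2]=43
11. P0: store L2 := 9  bus=[BusRdX]  L2: P0=M P1=I P2=I P3=I  mem[L2]=43
12. P3: load  L5  bus=[-]  L5: P0=I P1=I P2=I P3=M  mem[L5]=6
13. P2: load  L5  bus=[BusRd,Flush]  L5: P0=I P1=I P2=S P3=S  mem[L5]=78
14. P0: load  L5  bus=[BusRd]  L5: P0=S P1=I P2=S P3=S  mem[L5]=78
15. P2: store L6 := 85  bus=[BusRdX]  L6: P0=I P1=I P2=M P3=I  mem[L6]=10
16. P3: store L2 := 61  bus=[BusRdX,Flush]  L2: P0=I P1=I P2=I P3=M  mem[L2]=9
17. P0: load  L5  bus=[-]  L5: P0=S P1=I P2=S P3=S  mem[L5]=78
18. P1: store L5 := 15  bus=[BusRdX]  L5: P0=I P1=M P2=I P3=I  mem[L5]=78
19. P2: store L0 := 29  bus=[BusRdX]  L0: P0=I P1=I P2=M P3=I  mem[L0]=40
20. P2: store L0 := 67  bus=[-]  L0: P0=I P1=I P2=M P3=I  mem[L0]=40
21. P0: store L5 := 53  bus=[BusRdX,Flush]  L5: P0=M P1=I P2=I P3=I  mem[L5]=15
22. P0: store L4 := 92  bus=[BusRdX]  L4: P0=M P1=I P2=I P3=I  mem[L4]=60
23. P2: store L5 := 77  bus=[BusRdX,Flush]  L5: P0=I P1=I P2=M P3=I  mem[L5]=53
24. P0: store L3 := 92  bus=[BusRdX]  L3: P0=M P1=I P2=I P3=I  mem[L3]=30
25. P1: load  L5  bus=[BusRd,Flush]  L5: P0=I P1=S P2=S P3=I  mem[L5]=77
26. P2: store L5 := 15  bus=[BusRdX]  L5: P0=I P1=I P2=M P3=I  mem[L5]=77
27. P3: store L5 := 58  bus=[BusRdX,Flush]  L5: P0=I P1=I P2=I P3=M  mem[L5]=15
28. P1: load  L6  bus=[BusRd,Flush]  L6: P0=I P1=S P2=S P3=I  mem[L6]=85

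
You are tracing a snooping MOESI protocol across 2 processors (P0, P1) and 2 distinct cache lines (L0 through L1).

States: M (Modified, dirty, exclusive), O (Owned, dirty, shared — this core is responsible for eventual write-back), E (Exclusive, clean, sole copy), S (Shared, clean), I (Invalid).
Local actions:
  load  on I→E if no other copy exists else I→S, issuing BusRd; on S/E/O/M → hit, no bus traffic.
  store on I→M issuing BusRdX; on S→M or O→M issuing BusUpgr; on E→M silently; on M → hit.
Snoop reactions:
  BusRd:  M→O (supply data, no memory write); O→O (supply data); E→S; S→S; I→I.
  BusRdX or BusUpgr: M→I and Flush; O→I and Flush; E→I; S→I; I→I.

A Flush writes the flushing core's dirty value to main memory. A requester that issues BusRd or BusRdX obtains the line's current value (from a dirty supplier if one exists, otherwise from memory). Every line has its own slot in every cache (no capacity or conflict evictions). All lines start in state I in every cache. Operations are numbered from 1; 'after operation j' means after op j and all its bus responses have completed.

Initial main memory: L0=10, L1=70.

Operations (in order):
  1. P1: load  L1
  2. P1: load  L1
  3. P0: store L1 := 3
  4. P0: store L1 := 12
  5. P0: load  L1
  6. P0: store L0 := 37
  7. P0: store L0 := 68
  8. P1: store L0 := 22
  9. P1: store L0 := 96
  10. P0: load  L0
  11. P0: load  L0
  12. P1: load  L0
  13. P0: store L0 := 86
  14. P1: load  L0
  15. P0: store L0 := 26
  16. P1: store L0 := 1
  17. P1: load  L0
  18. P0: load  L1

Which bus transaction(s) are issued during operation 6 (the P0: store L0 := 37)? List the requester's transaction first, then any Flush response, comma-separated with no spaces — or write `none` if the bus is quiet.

step 1: P1: load  L1  ⟶  IE  (L1)  txn=BusRd  M[L1]=70
step 2: P1: load  L1  ⟶  IE  (L1)  txn=∅  M[L1]=70
step 3: P0: store L1 := 3  ⟶  MI  (L1)  txn=BusRdX  M[L1]=70
step 4: P0: store L1 := 12  ⟶  MI  (L1)  txn=∅  M[L1]=70
step 5: P0: load  L1  ⟶  MI  (L1)  txn=∅  M[L1]=70
step 6: P0: store L0 := 37  ⟶  MI  (L0)  txn=BusRdX  M[L0]=10
step 7: P0: store L0 := 68  ⟶  MI  (L0)  txn=∅  M[L0]=10
step 8: P1: store L0 := 22  ⟶  IM  (L0)  txn=BusRdX+Flush  M[L0]=68
step 9: P1: store L0 := 96  ⟶  IM  (L0)  txn=∅  M[L0]=68
step 10: P0: load  L0  ⟶  SO  (L0)  txn=BusRd  M[L0]=68
step 11: P0: load  L0  ⟶  SO  (L0)  txn=∅  M[L0]=68
step 12: P1: load  L0  ⟶  SO  (L0)  txn=∅  M[L0]=68
step 13: P0: store L0 := 86  ⟶  MI  (L0)  txn=BusUpgr+Flush  M[L0]=96
step 14: P1: load  L0  ⟶  OS  (L0)  txn=BusRd  M[L0]=96
step 15: P0: store L0 := 26  ⟶  MI  (L0)  txn=BusUpgr  M[L0]=96
step 16: P1: store L0 := 1  ⟶  IM  (L0)  txn=BusRdX+Flush  M[L0]=26
step 17: P1: load  L0  ⟶  IM  (L0)  txn=∅  M[L0]=26
step 18: P0: load  L1  ⟶  MI  (L1)  txn=∅  M[L1]=70

bus = BusRdX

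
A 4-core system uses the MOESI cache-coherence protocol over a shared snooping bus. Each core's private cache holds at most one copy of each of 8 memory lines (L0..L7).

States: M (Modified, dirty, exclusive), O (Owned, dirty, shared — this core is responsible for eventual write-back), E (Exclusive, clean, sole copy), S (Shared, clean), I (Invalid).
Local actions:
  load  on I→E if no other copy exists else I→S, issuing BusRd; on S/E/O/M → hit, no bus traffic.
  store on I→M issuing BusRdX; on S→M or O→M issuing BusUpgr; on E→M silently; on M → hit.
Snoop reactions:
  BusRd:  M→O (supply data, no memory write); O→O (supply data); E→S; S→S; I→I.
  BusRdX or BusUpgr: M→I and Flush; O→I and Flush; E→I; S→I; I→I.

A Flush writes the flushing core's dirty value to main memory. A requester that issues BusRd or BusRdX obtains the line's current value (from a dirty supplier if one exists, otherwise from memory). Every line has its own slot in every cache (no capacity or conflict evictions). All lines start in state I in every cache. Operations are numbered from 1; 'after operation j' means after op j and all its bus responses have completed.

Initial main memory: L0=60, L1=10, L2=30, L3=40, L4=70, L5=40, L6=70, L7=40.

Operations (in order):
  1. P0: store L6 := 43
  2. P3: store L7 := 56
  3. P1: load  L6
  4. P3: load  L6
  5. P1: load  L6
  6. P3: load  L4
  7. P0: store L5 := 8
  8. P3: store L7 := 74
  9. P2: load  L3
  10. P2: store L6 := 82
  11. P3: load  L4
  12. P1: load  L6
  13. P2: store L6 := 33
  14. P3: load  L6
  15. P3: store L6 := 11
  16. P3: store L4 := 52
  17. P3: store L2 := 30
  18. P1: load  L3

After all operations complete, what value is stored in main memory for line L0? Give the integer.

[1] P0: store L6 := 43 | P0:M(43), P1:I, P2:I, P3:I | bus: BusRdX
[2] P3: store L7 := 56 | P0:I, P1:I, P2:I, P3:M(56) | bus: BusRdX
[3] P1: load  L6 | P0:O(43), P1:S(43), P2:I, P3:I | bus: BusRd
[4] P3: load  L6 | P0:O(43), P1:S(43), P2:I, P3:S(43) | bus: BusRd
[5] P1: load  L6 | P0:O(43), P1:S(43), P2:I, P3:S(43) | bus: none
[6] P3: load  L4 | P0:I, P1:I, P2:I, P3:E(70) | bus: BusRd
[7] P0: store L5 := 8 | P0:M(8), P1:I, P2:I, P3:I | bus: BusRdX
[8] P3: store L7 := 74 | P0:I, P1:I, P2:I, P3:M(74) | bus: none
[9] P2: load  L3 | P0:I, P1:I, P2:E(40), P3:I | bus: BusRd
[10] P2: store L6 := 82 | P0:I, P1:I, P2:M(82), P3:I | bus: BusRdX,Flush
[11] P3: load  L4 | P0:I, P1:I, P2:I, P3:E(70) | bus: none
[12] P1: load  L6 | P0:I, P1:S(82), P2:O(82), P3:I | bus: BusRd
[13] P2: store L6 := 33 | P0:I, P1:I, P2:M(33), P3:I | bus: BusUpgr
[14] P3: load  L6 | P0:I, P1:I, P2:O(33), P3:S(33) | bus: BusRd
[15] P3: store L6 := 11 | P0:I, P1:I, P2:I, P3:M(11) | bus: BusUpgr,Flush
[16] P3: store L4 := 52 | P0:I, P1:I, P2:I, P3:M(52) | bus: none
[17] P3: store L2 := 30 | P0:I, P1:I, P2:I, P3:M(30) | bus: BusRdX
[18] P1: load  L3 | P0:I, P1:S(40), P2:S(40), P3:I | bus: BusRd

memory[L0] = 60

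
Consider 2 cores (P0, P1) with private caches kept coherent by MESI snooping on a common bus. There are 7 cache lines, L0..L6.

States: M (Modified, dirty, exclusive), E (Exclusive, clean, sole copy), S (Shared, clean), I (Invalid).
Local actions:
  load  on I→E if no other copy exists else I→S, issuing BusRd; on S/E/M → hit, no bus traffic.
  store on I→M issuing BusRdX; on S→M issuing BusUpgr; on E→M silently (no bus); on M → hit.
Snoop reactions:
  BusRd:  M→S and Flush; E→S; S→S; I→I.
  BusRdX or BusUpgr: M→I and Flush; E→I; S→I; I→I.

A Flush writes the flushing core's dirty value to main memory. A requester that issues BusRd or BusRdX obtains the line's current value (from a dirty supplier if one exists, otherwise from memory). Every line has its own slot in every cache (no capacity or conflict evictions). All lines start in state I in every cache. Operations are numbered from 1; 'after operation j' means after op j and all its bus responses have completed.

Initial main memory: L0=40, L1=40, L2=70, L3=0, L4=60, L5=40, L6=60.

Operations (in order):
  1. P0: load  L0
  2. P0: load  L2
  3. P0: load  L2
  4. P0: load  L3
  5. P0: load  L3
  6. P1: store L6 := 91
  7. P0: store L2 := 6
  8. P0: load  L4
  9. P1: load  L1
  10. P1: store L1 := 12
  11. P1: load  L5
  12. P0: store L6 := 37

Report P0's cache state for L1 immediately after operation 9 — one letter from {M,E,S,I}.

  op1 P0: load  L0 → E/I on L0; bus BusRd; mem=40
  op2 P0: load  L2 → E/I on L2; bus BusRd; mem=70
  op3 P0: load  L2 → E/I on L2; bus (none); mem=70
  op4 P0: load  L3 → E/I on L3; bus BusRd; mem=0
  op5 P0: load  L3 → E/I on L3; bus (none); mem=0
  op6 P1: store L6 := 91 → I/M on L6; bus BusRdX; mem=60
  op7 P0: store L2 := 6 → M/I on L2; bus (none); mem=70
  op8 P0: load  L4 → E/I on L4; bus BusRd; mem=60
  op9 P1: load  L1 → I/E on L1; bus BusRd; mem=40
  op10 P1: store L1 := 12 → I/M on L1; bus (none); mem=40
  op11 P1: load  L5 → I/E on L5; bus BusRd; mem=40
  op12 P0: store L6 := 37 → M/I on L6; bus BusRdX Flush; mem=91

state = I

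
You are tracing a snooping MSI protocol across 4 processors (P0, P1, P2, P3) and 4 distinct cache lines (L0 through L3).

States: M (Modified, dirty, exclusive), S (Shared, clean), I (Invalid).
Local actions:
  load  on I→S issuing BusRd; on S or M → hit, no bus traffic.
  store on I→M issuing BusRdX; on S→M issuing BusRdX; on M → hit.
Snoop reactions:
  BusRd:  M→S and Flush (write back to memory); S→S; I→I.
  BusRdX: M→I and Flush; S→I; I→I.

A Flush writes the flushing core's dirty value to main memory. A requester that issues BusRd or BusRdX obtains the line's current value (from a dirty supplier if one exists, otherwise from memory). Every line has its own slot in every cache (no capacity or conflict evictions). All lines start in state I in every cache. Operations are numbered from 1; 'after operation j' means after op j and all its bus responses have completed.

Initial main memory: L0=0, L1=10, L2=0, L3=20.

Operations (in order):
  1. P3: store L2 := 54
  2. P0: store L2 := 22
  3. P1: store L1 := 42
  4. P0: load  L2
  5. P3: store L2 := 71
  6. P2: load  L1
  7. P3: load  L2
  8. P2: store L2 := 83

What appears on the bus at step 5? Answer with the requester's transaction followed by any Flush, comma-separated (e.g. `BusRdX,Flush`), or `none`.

  op1 P3: store L2 := 54 → I/I/I/M on L2; bus BusRdX; mem=0
  op2 P0: store L2 := 22 → M/I/I/I on L2; bus BusRdX Flush; mem=54
  op3 P1: store L1 := 42 → I/M/I/I on L1; bus BusRdX; mem=10
  op4 P0: load  L2 → M/I/I/I on L2; bus (none); mem=54
  op5 P3: store L2 := 71 → I/I/I/M on L2; bus BusRdX Flush; mem=22
  op6 P2: load  L1 → I/S/S/I on L1; bus BusRd Flush; mem=42
  op7 P3: load  L2 → I/I/I/M on L2; bus (none); mem=22
  op8 P2: store L2 := 83 → I/I/M/I on L2; bus BusRdX Flush; mem=71

bus = BusRdX,Flush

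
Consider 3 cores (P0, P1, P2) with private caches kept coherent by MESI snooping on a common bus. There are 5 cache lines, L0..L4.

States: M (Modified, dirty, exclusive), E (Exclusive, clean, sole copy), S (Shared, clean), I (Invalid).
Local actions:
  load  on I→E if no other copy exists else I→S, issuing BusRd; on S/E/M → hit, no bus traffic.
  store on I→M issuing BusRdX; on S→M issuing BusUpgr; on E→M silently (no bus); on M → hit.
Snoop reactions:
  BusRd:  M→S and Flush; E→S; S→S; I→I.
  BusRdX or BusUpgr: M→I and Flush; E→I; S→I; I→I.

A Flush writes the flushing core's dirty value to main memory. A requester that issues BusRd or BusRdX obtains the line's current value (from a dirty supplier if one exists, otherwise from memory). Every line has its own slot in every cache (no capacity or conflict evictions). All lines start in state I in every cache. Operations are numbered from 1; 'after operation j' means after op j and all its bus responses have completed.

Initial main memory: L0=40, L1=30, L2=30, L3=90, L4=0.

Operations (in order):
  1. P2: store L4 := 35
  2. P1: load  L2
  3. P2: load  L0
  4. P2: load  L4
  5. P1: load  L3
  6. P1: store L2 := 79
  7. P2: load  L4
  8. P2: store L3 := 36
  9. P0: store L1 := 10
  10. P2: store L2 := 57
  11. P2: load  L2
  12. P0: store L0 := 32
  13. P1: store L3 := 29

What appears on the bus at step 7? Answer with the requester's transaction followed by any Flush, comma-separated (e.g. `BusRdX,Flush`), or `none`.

step 1: P2: store L4 := 35  ⟶  IIM  (L4)  txn=BusRdX  M[L4]=0
step 2: P1: load  L2  ⟶  IEI  (L2)  txn=BusRd  M[L2]=30
step 3: P2: load  L0  ⟶  IIE  (L0)  txn=BusRd  M[L0]=40
step 4: P2: load  L4  ⟶  IIM  (L4)  txn=∅  M[L4]=0
step 5: P1: load  L3  ⟶  IEI  (L3)  txn=BusRd  M[L3]=90
step 6: P1: store L2 := 79  ⟶  IMI  (L2)  txn=∅  M[L2]=30
step 7: P2: load  L4  ⟶  IIM  (L4)  txn=∅  M[L4]=0
step 8: P2: store L3 := 36  ⟶  IIM  (L3)  txn=BusRdX  M[L3]=90
step 9: P0: store L1 := 10  ⟶  MII  (L1)  txn=BusRdX  M[L1]=30
step 10: P2: store L2 := 57  ⟶  IIM  (L2)  txn=BusRdX+Flush  M[L2]=79
step 11: P2: load  L2  ⟶  IIM  (L2)  txn=∅  M[L2]=79
step 12: P0: store L0 := 32  ⟶  MII  (L0)  txn=BusRdX  M[L0]=40
step 13: P1: store L3 := 29  ⟶  IMI  (L3)  txn=BusRdX+Flush  M[L3]=36

bus = none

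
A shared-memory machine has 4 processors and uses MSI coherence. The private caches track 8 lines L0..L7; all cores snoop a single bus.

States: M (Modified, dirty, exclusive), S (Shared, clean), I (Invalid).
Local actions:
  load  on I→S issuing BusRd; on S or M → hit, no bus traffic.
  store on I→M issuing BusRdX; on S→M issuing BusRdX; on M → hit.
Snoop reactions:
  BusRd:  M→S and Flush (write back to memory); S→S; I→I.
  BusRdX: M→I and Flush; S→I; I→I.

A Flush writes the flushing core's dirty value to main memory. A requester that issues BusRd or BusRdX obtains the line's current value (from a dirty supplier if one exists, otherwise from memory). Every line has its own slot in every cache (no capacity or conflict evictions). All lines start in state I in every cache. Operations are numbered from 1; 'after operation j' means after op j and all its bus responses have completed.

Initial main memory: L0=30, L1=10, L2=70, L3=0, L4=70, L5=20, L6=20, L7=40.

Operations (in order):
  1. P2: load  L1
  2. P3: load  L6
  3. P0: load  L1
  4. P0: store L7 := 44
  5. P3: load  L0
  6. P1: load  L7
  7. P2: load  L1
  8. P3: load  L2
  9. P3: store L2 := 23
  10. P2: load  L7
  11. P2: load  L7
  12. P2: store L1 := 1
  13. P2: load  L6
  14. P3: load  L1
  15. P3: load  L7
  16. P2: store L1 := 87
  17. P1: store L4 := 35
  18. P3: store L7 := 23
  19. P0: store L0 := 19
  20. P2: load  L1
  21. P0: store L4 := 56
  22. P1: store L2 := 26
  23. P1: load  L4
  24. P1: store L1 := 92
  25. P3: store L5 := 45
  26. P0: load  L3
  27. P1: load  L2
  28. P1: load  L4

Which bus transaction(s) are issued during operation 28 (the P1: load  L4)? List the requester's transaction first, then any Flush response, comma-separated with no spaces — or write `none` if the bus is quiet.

bus = none

  op1 P2: load  L1 → I/I/S/I on L1; bus BusRd; mem=10
  op2 P3: load  L6 → I/I/I/S on L6; bus BusRd; mem=20
  op3 P0: load  L1 → S/I/S/I on L1; bus BusRd; mem=10
  op4 P0: store L7 := 44 → M/I/I/I on L7; bus BusRdX; mem=40
  op5 P3: load  L0 → I/I/I/S on L0; bus BusRd; mem=30
  op6 P1: load  L7 → S/S/I/I on L7; bus BusRd Flush; mem=44
  op7 P2: load  L1 → S/I/S/I on L1; bus (none); mem=10
  op8 P3: load  L2 → I/I/I/S on L2; bus BusRd; mem=70
  op9 P3: store L2 := 23 → I/I/I/M on L2; bus BusRdX; mem=70
  op10 P2: load  L7 → S/S/S/I on L7; bus BusRd; mem=44
  op11 P2: load  L7 → S/S/S/I on L7; bus (none); mem=44
  op12 P2: store L1 := 1 → I/I/M/I on L1; bus BusRdX; mem=10
  op13 P2: load  L6 → I/I/S/S on L6; bus BusRd; mem=20
  op14 P3: load  L1 → I/I/S/S on L1; bus BusRd Flush; mem=1
  op15 P3: load  L7 → S/S/S/S on L7; bus BusRd; mem=44
  op16 P2: store L1 := 87 → I/I/M/I on L1; bus BusRdX; mem=1
  op17 P1: store L4 := 35 → I/M/I/I on L4; bus BusRdX; mem=70
  op18 P3: store L7 := 23 → I/I/I/M on L7; bus BusRdX; mem=44
  op19 P0: store L0 := 19 → M/I/I/I on L0; bus BusRdX; mem=30
  op20 P2: load  L1 → I/I/M/I on L1; bus (none); mem=1
  op21 P0: store L4 := 56 → M/I/I/I on L4; bus BusRdX Flush; mem=35
  op22 P1: store L2 := 26 → I/M/I/I on L2; bus BusRdX Flush; mem=23
  op23 P1: load  L4 → S/S/I/I on L4; bus BusRd Flush; mem=56
  op24 P1: store L1 := 92 → I/M/I/I on L1; bus BusRdX Flush; mem=87
  op25 P3: store L5 := 45 → I/I/I/M on L5; bus BusRdX; mem=20
  op26 P0: load  L3 → S/I/I/I on L3; bus BusRd; mem=0
  op27 P1: load  L2 → I/M/I/I on L2; bus (none); mem=23
  op28 P1: load  L4 → S/S/I/I on L4; bus (none); mem=56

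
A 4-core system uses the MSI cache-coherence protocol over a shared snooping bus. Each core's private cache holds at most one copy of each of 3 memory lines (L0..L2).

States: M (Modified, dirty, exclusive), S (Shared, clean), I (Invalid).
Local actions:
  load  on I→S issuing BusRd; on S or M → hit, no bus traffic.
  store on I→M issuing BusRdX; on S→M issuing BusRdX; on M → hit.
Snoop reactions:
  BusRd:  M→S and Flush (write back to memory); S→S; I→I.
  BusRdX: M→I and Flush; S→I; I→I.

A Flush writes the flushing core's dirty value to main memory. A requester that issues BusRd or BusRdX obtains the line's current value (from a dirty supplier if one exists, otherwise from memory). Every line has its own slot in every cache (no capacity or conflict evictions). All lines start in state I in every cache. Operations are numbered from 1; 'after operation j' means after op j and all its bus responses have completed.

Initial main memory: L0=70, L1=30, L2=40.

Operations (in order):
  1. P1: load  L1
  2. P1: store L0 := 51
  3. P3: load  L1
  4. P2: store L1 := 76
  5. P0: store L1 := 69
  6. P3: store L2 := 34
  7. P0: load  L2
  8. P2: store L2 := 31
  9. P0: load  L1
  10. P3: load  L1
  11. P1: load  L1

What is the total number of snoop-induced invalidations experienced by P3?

  op1 P1: load  L1 → I/S/I/I on L1; bus BusRd; mem=30
  op2 P1: store L0 := 51 → I/M/I/I on L0; bus BusRdX; mem=70
  op3 P3: load  L1 → I/S/I/S on L1; bus BusRd; mem=30
  op4 P2: store L1 := 76 → I/I/M/I on L1; bus BusRdX; mem=30
  op5 P0: store L1 := 69 → M/I/I/I on L1; bus BusRdX Flush; mem=76
  op6 P3: store L2 := 34 → I/I/I/M on L2; bus BusRdX; mem=40
  op7 P0: load  L2 → S/I/I/S on L2; bus BusRd Flush; mem=34
  op8 P2: store L2 := 31 → I/I/M/I on L2; bus BusRdX; mem=34
  op9 P0: load  L1 → M/I/I/I on L1; bus (none); mem=76
  op10 P3: load  L1 → S/I/I/S on L1; bus BusRd Flush; mem=69
  op11 P1: load  L1 → S/S/I/S on L1; bus BusRd; mem=69

invalidations = 2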